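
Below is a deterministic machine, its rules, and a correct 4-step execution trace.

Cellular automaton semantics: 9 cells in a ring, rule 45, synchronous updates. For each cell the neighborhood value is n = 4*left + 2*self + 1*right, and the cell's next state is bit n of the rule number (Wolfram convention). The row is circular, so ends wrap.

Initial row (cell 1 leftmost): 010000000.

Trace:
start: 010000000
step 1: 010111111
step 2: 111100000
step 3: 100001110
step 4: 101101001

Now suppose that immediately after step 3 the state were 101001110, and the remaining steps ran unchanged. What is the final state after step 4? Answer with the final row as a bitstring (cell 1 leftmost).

state after step 3 := 101001110
step 4: 111001001

111001001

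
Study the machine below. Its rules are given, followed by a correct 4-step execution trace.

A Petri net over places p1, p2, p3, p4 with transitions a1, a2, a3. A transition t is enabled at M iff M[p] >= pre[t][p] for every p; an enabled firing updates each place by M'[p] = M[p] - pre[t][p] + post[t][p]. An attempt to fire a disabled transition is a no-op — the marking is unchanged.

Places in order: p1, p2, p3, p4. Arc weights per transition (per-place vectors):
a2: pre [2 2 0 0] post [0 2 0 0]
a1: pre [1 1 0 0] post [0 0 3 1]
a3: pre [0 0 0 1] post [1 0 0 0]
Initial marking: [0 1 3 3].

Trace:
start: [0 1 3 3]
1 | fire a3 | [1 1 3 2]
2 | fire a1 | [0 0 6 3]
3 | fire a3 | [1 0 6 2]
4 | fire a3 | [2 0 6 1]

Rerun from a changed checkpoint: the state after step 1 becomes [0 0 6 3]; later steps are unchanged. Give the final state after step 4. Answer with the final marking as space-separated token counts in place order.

state after step 1 := [0 0 6 3]
2 | fire a1 | [0 0 6 3]
3 | fire a3 | [1 0 6 2]
4 | fire a3 | [2 0 6 1]

2 0 6 1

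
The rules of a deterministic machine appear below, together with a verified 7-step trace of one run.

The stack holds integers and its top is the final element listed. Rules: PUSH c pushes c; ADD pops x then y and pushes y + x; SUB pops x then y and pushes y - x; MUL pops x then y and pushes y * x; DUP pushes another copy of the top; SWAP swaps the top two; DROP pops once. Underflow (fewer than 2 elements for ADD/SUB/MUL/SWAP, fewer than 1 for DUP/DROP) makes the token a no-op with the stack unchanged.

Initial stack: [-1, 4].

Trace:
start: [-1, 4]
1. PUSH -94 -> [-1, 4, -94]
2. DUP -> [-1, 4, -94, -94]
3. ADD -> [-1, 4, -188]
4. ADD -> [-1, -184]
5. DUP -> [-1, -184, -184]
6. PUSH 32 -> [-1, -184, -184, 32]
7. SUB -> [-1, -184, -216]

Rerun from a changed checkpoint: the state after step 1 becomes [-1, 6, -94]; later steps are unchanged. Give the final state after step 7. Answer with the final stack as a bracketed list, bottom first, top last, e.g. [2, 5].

state after step 1 := [-1, 6, -94]
2. DUP -> [-1, 6, -94, -94]
3. ADD -> [-1, 6, -188]
4. ADD -> [-1, -182]
5. DUP -> [-1, -182, -182]
6. PUSH 32 -> [-1, -182, -182, 32]
7. SUB -> [-1, -182, -214]

[-1, -182, -214]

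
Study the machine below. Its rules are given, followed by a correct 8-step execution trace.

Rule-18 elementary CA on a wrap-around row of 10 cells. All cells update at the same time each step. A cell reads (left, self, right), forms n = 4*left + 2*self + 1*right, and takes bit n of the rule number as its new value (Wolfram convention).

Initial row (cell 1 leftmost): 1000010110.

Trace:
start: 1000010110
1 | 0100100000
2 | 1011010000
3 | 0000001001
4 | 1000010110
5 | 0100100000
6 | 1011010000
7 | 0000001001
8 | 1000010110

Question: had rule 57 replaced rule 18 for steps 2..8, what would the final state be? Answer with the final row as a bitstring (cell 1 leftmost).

(re-executing steps 2..8 under rule 57; state before step 2: 0100100000)
2 | 0010011111
3 | 1001010000
4 | 0100101110
5 | 0010011001
6 | 1001010100
7 | 0100101010
8 | 0010010101

0010010101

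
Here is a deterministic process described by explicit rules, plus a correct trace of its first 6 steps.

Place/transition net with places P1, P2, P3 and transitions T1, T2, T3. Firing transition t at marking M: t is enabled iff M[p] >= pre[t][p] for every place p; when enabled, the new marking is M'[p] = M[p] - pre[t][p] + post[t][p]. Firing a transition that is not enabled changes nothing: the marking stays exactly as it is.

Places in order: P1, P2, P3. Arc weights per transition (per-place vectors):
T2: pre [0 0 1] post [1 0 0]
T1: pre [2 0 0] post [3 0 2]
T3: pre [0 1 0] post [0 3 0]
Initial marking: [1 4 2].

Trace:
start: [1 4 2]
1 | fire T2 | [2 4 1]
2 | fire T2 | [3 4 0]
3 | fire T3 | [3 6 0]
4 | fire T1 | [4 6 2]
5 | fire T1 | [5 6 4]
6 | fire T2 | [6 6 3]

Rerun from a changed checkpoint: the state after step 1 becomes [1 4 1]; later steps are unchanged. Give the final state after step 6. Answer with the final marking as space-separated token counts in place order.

5 6 3

state after step 1 := [1 4 1]
2 | fire T2 | [2 4 0]
3 | fire T3 | [2 6 0]
4 | fire T1 | [3 6 2]
5 | fire T1 | [4 6 4]
6 | fire T2 | [5 6 3]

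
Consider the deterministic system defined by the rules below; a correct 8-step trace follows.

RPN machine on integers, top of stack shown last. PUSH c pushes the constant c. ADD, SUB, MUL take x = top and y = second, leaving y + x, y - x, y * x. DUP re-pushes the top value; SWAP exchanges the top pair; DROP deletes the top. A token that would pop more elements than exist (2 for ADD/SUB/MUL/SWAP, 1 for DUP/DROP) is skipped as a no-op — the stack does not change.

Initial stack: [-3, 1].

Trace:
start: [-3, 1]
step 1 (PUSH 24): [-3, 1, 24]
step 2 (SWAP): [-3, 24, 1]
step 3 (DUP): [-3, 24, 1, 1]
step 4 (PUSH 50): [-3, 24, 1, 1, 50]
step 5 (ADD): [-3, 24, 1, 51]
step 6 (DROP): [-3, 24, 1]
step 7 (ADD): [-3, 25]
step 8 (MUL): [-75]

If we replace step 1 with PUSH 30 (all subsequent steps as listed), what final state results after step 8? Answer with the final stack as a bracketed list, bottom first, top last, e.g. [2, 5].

(re-executing from step 1 with the substitution; state before step 1: [-3, 1])
step 1 (PUSH 30): [-3, 1, 30]
step 2 (SWAP): [-3, 30, 1]
step 3 (DUP): [-3, 30, 1, 1]
step 4 (PUSH 50): [-3, 30, 1, 1, 50]
step 5 (ADD): [-3, 30, 1, 51]
step 6 (DROP): [-3, 30, 1]
step 7 (ADD): [-3, 31]
step 8 (MUL): [-93]

[-93]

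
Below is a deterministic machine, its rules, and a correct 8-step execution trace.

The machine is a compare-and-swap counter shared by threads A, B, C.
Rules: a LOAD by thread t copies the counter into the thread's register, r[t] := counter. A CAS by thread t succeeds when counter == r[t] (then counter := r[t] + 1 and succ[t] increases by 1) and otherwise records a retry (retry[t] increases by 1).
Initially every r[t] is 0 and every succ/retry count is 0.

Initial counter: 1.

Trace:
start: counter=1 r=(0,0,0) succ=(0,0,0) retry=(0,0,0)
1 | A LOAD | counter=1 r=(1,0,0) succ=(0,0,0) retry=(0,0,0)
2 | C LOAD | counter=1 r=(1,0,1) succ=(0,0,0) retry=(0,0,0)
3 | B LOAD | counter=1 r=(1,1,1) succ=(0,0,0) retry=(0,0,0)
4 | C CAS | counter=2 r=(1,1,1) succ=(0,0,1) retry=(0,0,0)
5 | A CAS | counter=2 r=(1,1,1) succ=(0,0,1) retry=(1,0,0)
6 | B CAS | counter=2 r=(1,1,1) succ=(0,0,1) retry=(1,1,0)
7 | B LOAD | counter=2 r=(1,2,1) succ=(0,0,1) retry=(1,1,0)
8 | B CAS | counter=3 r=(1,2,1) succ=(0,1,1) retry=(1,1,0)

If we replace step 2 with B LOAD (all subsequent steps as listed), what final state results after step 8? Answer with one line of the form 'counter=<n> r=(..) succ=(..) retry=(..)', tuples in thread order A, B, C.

(re-executing from step 2 with the substitution; state before step 2: counter=1 r=(1,0,0) succ=(0,0,0) retry=(0,0,0))
2 | B LOAD | counter=1 r=(1,1,0) succ=(0,0,0) retry=(0,0,0)
3 | B LOAD | counter=1 r=(1,1,0) succ=(0,0,0) retry=(0,0,0)
4 | C CAS | counter=1 r=(1,1,0) succ=(0,0,0) retry=(0,0,1)
5 | A CAS | counter=2 r=(1,1,0) succ=(1,0,0) retry=(0,0,1)
6 | B CAS | counter=2 r=(1,1,0) succ=(1,0,0) retry=(0,1,1)
7 | B LOAD | counter=2 r=(1,2,0) succ=(1,0,0) retry=(0,1,1)
8 | B CAS | counter=3 r=(1,2,0) succ=(1,1,0) retry=(0,1,1)

counter=3 r=(1,2,0) succ=(1,1,0) retry=(0,1,1)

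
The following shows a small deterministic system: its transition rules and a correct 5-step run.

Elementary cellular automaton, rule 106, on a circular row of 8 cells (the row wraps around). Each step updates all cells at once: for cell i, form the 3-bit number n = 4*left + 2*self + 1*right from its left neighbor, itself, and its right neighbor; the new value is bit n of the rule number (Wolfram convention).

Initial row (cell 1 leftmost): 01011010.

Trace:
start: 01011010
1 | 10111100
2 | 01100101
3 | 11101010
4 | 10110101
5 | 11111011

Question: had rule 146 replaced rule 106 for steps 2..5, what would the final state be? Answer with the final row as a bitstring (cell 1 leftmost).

10101010

(re-executing steps 2..5 under rule 146; state before step 2: 10111100)
2 | 00011011
3 | 10100000
4 | 00010001
5 | 10101010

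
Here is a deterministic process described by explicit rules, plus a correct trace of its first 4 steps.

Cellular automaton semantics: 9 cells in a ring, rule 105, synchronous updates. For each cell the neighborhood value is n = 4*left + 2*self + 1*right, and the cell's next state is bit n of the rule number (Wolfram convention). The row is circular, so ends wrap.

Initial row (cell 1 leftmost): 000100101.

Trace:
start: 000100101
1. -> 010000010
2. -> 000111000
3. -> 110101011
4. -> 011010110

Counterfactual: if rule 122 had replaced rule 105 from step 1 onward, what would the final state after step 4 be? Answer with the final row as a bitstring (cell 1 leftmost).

011111111

(re-executing steps 1..4 under rule 122; state before step 1: 000100101)
1. -> 101011010
2. -> 010111101
3. -> 101100110
4. -> 011111111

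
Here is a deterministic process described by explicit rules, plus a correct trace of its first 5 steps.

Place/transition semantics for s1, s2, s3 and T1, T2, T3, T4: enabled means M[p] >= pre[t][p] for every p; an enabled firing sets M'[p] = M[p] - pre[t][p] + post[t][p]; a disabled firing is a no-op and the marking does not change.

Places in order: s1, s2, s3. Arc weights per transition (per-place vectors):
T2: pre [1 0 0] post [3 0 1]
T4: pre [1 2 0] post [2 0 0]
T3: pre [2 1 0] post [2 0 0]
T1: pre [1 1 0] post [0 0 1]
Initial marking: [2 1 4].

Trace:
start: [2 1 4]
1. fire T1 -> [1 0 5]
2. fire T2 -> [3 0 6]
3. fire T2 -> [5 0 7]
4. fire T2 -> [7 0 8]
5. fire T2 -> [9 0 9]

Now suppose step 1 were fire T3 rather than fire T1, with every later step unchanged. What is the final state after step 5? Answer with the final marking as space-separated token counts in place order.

(re-executing from step 1 with the substitution; state before step 1: [2 1 4])
1. fire T3 -> [2 0 4]
2. fire T2 -> [4 0 5]
3. fire T2 -> [6 0 6]
4. fire T2 -> [8 0 7]
5. fire T2 -> [10 0 8]

10 0 8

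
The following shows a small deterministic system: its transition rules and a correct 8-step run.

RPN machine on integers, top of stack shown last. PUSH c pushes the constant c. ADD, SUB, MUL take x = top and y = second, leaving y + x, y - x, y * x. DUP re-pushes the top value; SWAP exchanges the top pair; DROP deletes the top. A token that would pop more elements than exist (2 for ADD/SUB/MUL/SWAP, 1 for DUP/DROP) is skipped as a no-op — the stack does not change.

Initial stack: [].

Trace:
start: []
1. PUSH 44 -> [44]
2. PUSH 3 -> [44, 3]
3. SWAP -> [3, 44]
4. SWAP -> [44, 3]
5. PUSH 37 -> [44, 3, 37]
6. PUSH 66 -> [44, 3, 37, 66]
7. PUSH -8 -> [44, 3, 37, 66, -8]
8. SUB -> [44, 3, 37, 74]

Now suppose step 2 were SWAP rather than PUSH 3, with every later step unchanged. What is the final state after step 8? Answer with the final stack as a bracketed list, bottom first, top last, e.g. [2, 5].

[44, 37, 74]

(re-executing from step 2 with the substitution; state before step 2: [44])
2. SWAP -> [44]
3. SWAP -> [44]
4. SWAP -> [44]
5. PUSH 37 -> [44, 37]
6. PUSH 66 -> [44, 37, 66]
7. PUSH -8 -> [44, 37, 66, -8]
8. SUB -> [44, 37, 74]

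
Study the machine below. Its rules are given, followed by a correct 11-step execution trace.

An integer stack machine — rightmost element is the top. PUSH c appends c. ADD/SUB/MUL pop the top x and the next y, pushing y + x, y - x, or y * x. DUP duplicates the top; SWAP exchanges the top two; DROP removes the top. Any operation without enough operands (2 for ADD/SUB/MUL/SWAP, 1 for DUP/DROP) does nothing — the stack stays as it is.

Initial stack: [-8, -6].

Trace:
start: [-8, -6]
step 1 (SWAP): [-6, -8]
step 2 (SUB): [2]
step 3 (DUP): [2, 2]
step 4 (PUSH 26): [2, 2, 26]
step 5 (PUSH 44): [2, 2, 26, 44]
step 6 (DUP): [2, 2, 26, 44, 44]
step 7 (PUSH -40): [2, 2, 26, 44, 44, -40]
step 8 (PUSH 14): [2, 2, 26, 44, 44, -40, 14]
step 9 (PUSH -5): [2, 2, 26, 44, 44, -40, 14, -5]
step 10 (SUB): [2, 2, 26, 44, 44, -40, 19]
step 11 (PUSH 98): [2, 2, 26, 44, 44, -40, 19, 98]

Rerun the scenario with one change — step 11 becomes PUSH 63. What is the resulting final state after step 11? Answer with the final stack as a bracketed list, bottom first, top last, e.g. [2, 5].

(re-executing from step 11 with the substitution; state before step 11: [2, 2, 26, 44, 44, -40, 19])
step 11 (PUSH 63): [2, 2, 26, 44, 44, -40, 19, 63]

[2, 2, 26, 44, 44, -40, 19, 63]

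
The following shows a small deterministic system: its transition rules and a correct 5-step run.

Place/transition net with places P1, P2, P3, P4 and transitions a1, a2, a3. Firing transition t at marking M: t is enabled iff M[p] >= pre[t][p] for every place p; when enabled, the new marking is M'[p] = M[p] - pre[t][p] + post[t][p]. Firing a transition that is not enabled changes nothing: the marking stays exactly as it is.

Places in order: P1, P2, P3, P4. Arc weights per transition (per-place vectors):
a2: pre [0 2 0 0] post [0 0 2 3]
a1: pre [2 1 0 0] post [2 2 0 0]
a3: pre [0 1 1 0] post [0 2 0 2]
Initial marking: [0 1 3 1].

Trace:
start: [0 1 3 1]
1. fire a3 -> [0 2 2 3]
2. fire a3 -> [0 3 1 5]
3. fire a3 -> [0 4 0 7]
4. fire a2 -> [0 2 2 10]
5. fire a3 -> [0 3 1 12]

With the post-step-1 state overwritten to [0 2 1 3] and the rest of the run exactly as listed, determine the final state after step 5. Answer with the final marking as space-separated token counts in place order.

0 2 1 10

state after step 1 := [0 2 1 3]
2. fire a3 -> [0 3 0 5]
3. fire a3 -> [0 3 0 5]
4. fire a2 -> [0 1 2 8]
5. fire a3 -> [0 2 1 10]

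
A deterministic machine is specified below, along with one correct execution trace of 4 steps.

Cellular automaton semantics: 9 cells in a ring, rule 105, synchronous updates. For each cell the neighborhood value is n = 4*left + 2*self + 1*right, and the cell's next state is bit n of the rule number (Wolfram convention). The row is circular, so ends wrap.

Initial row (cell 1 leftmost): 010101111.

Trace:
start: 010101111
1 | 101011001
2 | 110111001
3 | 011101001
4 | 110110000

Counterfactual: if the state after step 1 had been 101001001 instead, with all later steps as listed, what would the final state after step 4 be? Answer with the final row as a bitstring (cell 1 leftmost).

101100110

state after step 1 := 101001001
2 | 110000001
3 | 010111101
4 | 101100110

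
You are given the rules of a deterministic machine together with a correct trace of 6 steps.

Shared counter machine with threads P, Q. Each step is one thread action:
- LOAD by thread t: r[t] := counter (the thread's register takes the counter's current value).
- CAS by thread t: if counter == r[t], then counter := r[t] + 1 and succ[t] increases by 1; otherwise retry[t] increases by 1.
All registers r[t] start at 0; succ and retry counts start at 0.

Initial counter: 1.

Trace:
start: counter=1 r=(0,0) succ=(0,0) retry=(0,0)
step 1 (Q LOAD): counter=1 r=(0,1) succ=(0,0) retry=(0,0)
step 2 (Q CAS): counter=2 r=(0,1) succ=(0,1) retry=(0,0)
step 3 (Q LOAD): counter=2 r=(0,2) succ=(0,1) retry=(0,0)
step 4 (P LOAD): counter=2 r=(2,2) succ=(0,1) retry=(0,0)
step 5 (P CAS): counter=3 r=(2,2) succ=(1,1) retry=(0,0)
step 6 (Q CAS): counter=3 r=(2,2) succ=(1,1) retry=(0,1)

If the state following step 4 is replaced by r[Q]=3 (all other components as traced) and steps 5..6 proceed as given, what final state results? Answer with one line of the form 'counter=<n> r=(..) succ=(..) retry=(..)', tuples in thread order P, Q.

counter=4 r=(2,3) succ=(1,2) retry=(0,0)

state after step 4 := counter=2 r=(2,3) succ=(0,1) retry=(0,0)
step 5 (P CAS): counter=3 r=(2,3) succ=(1,1) retry=(0,0)
step 6 (Q CAS): counter=4 r=(2,3) succ=(1,2) retry=(0,0)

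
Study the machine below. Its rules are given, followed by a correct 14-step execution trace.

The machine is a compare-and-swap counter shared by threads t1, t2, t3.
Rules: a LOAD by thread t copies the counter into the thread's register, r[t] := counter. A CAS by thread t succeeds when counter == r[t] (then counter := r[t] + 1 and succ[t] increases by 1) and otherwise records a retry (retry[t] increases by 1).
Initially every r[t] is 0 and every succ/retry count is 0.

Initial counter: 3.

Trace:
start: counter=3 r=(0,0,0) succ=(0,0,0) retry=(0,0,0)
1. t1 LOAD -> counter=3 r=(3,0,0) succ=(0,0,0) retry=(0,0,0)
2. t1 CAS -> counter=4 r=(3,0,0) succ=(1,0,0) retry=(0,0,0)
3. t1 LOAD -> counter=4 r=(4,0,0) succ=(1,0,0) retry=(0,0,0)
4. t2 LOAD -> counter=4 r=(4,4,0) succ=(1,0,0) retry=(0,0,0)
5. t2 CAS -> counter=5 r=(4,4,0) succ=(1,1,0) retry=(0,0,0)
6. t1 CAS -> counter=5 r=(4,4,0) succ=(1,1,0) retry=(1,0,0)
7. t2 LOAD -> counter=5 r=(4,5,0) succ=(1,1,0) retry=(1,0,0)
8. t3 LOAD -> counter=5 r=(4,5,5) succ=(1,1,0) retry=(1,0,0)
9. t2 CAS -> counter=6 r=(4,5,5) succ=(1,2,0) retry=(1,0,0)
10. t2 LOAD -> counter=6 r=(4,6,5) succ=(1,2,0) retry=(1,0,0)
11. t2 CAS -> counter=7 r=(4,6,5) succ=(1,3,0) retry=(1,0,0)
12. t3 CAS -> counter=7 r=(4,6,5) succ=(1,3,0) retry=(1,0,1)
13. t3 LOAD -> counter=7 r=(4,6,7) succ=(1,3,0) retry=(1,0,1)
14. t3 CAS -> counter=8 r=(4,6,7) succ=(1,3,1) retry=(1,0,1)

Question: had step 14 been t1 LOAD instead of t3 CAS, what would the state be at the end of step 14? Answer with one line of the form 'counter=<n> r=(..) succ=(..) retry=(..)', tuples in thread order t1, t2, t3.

(re-executing from step 14 with the substitution; state before step 14: counter=7 r=(4,6,7) succ=(1,3,0) retry=(1,0,1))
14. t1 LOAD -> counter=7 r=(7,6,7) succ=(1,3,0) retry=(1,0,1)

counter=7 r=(7,6,7) succ=(1,3,0) retry=(1,0,1)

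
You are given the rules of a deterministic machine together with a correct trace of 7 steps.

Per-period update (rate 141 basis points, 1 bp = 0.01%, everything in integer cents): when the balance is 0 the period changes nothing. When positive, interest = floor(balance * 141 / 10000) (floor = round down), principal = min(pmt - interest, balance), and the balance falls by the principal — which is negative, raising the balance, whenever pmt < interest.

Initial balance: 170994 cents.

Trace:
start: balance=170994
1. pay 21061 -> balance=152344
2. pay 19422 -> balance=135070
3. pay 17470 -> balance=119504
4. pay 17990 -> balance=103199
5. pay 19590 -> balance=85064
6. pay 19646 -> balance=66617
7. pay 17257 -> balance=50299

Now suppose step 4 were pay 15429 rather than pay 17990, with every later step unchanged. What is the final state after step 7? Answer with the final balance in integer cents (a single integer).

52970

(re-executing from step 4 with the substitution; state before step 4: balance=119504)
4. pay 15429 -> balance=105760
5. pay 19590 -> balance=87661
6. pay 19646 -> balance=69251
7. pay 17257 -> balance=52970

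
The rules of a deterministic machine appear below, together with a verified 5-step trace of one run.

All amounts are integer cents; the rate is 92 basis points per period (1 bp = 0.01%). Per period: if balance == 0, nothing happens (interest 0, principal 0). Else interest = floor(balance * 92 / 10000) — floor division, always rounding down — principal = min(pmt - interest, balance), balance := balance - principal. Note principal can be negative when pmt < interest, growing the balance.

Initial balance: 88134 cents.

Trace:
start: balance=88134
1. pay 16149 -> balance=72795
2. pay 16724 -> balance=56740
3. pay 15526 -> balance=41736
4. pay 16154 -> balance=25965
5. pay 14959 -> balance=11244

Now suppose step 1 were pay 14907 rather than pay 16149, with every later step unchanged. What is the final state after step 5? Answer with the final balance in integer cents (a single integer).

12533

(re-executing from step 1 with the substitution; state before step 1: balance=88134)
1. pay 14907 -> balance=74037
2. pay 16724 -> balance=57994
3. pay 15526 -> balance=43001
4. pay 16154 -> balance=27242
5. pay 14959 -> balance=12533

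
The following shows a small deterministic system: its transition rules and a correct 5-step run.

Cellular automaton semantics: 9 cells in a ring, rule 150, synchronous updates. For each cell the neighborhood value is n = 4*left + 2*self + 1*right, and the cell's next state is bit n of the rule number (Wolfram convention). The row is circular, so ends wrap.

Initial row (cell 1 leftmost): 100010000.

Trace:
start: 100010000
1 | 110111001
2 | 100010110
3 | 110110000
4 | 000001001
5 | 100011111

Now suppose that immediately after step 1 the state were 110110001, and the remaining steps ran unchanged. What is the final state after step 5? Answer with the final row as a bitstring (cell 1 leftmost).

010010111

state after step 1 := 110110001
2 | 100001010
3 | 110011010
4 | 001100010
5 | 010010111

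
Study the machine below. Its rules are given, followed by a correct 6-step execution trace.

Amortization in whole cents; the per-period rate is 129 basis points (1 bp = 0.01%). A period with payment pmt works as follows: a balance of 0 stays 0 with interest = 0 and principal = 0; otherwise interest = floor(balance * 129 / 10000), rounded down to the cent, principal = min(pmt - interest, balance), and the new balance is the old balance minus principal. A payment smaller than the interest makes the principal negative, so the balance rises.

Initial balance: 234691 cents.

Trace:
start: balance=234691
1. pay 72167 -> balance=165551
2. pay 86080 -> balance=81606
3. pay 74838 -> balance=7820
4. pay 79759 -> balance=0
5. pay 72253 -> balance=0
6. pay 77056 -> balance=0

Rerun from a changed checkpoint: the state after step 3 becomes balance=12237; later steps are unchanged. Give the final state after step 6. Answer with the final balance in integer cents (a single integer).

state after step 3 := balance=12237
4. pay 79759 -> balance=0
5. pay 72253 -> balance=0
6. pay 77056 -> balance=0

0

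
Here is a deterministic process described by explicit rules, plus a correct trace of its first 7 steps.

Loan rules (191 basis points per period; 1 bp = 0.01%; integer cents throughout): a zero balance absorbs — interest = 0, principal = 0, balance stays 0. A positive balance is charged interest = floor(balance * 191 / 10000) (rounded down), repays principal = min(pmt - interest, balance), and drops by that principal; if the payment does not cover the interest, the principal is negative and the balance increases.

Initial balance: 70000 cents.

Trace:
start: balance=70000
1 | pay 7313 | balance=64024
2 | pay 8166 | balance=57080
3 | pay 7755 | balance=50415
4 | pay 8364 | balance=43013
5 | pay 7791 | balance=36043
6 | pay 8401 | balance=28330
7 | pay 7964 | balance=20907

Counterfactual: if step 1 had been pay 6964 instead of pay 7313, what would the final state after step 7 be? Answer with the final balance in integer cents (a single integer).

(re-executing from step 1 with the substitution; state before step 1: balance=70000)
1 | pay 6964 | balance=64373
2 | pay 8166 | balance=57436
3 | pay 7755 | balance=50778
4 | pay 8364 | balance=43383
5 | pay 7791 | balance=36420
6 | pay 8401 | balance=28714
7 | pay 7964 | balance=21298

21298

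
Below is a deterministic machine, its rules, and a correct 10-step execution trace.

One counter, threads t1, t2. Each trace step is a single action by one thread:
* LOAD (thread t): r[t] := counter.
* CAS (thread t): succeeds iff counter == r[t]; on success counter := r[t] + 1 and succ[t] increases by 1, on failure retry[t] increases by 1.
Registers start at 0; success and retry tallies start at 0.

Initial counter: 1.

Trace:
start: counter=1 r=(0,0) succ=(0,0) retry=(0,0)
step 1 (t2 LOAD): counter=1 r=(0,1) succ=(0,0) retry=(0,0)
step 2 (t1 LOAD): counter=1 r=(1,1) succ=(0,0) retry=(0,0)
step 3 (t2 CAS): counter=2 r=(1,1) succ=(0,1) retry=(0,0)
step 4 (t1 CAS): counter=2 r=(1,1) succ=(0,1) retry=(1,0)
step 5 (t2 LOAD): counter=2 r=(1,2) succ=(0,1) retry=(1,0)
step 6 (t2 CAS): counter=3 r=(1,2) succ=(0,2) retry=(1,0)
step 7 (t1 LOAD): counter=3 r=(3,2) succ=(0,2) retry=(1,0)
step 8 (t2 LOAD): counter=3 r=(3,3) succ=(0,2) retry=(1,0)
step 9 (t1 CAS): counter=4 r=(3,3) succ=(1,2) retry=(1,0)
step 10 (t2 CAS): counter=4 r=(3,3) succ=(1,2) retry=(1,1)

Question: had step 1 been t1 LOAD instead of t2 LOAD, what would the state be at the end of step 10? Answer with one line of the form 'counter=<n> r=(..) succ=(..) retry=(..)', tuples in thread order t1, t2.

(re-executing from step 1 with the substitution; state before step 1: counter=1 r=(0,0) succ=(0,0) retry=(0,0))
step 1 (t1 LOAD): counter=1 r=(1,0) succ=(0,0) retry=(0,0)
step 2 (t1 LOAD): counter=1 r=(1,0) succ=(0,0) retry=(0,0)
step 3 (t2 CAS): counter=1 r=(1,0) succ=(0,0) retry=(0,1)
step 4 (t1 CAS): counter=2 r=(1,0) succ=(1,0) retry=(0,1)
step 5 (t2 LOAD): counter=2 r=(1,2) succ=(1,0) retry=(0,1)
step 6 (t2 CAS): counter=3 r=(1,2) succ=(1,1) retry=(0,1)
step 7 (t1 LOAD): counter=3 r=(3,2) succ=(1,1) retry=(0,1)
step 8 (t2 LOAD): counter=3 r=(3,3) succ=(1,1) retry=(0,1)
step 9 (t1 CAS): counter=4 r=(3,3) succ=(2,1) retry=(0,1)
step 10 (t2 CAS): counter=4 r=(3,3) succ=(2,1) retry=(0,2)

counter=4 r=(3,3) succ=(2,1) retry=(0,2)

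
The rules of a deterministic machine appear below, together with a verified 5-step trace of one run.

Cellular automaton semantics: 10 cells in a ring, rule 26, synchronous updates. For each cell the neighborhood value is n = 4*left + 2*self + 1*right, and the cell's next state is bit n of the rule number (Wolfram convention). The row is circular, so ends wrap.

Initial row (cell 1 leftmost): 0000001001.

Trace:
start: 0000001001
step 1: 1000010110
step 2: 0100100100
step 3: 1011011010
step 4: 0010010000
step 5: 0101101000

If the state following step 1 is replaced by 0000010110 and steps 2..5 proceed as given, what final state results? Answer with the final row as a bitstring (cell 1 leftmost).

state after step 1 := 0000010110
step 2: 0000100101
step 3: 1001011000
step 4: 0110010101
step 5: 0101100000

0101100000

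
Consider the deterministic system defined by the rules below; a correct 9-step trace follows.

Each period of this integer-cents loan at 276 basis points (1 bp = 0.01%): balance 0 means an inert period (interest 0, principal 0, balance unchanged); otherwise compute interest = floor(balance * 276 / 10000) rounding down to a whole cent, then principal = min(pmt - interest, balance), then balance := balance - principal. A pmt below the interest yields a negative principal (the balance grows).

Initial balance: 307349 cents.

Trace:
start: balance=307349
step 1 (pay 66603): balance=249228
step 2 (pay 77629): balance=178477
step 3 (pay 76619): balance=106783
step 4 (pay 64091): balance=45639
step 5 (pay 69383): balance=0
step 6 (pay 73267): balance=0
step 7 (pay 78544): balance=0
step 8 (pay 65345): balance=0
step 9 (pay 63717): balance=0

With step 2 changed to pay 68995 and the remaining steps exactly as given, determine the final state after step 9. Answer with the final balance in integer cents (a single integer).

(re-executing from step 2 with the substitution; state before step 2: balance=249228)
step 2 (pay 68995): balance=187111
step 3 (pay 76619): balance=115656
step 4 (pay 64091): balance=54757
step 5 (pay 69383): balance=0
step 6 (pay 73267): balance=0
step 7 (pay 78544): balance=0
step 8 (pay 65345): balance=0
step 9 (pay 63717): balance=0

0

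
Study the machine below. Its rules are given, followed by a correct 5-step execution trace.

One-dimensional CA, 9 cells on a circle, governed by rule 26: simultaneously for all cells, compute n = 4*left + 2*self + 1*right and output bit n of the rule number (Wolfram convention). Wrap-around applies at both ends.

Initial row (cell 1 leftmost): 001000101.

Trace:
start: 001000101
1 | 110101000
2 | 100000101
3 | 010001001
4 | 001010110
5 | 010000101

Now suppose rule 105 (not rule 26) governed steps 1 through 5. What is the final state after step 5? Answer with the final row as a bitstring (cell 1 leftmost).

(re-executing steps 1..5 under rule 105; state before step 1: 001000101)
1 | 000010010
2 | 111000000
3 | 101011110
4 | 010110011
5 | 101110011

101110011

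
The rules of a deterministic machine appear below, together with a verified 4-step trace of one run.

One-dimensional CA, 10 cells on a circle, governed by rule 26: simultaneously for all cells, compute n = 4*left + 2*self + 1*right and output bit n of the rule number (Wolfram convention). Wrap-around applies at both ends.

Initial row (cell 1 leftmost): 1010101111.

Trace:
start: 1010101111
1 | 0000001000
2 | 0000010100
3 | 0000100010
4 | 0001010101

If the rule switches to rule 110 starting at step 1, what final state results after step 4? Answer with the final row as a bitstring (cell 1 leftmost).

(re-executing steps 1..4 under rule 110; state before step 1: 1010101111)
1 | 1111111000
2 | 1000001001
3 | 1000011011
4 | 1000111110

1000111110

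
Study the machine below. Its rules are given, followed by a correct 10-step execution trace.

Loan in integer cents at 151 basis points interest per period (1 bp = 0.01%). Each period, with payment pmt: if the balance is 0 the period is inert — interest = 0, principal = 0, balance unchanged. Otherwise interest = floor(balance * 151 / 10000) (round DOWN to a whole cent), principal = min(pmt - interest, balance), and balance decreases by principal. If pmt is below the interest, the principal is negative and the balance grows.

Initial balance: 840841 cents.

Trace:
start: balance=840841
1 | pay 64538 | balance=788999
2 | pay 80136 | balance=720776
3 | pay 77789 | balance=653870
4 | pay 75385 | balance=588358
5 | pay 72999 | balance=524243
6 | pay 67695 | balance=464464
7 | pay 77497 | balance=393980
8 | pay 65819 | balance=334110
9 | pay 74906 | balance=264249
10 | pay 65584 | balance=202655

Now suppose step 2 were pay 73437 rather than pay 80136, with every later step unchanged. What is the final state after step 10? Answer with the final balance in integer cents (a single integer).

210205

(re-executing from step 2 with the substitution; state before step 2: balance=788999)
2 | pay 73437 | balance=727475
3 | pay 77789 | balance=660670
4 | pay 75385 | balance=595261
5 | pay 72999 | balance=531250
6 | pay 67695 | balance=471576
7 | pay 77497 | balance=401199
8 | pay 65819 | balance=341438
9 | pay 74906 | balance=271687
10 | pay 65584 | balance=210205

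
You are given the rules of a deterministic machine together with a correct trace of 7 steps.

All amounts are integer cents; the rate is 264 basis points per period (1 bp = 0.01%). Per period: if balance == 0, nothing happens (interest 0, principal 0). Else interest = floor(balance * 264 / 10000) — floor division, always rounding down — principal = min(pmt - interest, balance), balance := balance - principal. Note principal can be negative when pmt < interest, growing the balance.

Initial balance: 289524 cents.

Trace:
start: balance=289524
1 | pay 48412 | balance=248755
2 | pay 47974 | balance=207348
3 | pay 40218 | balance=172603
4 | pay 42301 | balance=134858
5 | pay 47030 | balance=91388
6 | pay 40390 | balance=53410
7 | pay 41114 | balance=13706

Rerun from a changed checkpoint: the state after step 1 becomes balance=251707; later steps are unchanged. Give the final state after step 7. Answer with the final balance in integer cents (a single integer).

17157

state after step 1 := balance=251707
2 | pay 47974 | balance=210378
3 | pay 40218 | balance=175713
4 | pay 42301 | balance=138050
5 | pay 47030 | balance=94664
6 | pay 40390 | balance=56773
7 | pay 41114 | balance=17157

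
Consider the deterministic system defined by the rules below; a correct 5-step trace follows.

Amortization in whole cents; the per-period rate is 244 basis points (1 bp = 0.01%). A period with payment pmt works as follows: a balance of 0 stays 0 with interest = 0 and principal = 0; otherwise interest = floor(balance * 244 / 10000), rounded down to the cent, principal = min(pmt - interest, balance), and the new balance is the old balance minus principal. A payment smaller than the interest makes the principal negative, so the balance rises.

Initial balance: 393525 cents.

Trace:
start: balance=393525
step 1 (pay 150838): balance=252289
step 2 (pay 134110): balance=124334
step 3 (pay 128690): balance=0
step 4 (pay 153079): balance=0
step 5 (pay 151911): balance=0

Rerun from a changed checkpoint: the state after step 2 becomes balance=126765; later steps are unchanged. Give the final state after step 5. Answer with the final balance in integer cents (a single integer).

0

state after step 2 := balance=126765
step 3 (pay 128690): balance=1168
step 4 (pay 153079): balance=0
step 5 (pay 151911): balance=0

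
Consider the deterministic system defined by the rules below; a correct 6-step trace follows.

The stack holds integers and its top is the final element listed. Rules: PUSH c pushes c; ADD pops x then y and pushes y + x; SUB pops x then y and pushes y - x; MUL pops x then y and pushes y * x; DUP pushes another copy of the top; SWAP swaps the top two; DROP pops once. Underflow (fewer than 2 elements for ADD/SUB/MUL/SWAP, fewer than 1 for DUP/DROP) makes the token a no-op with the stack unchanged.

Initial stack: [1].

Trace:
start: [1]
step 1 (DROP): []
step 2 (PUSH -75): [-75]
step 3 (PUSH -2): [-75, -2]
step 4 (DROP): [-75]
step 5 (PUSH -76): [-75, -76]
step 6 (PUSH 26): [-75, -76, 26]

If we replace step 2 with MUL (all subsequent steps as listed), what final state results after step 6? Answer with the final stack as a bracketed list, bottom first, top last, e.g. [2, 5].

(re-executing from step 2 with the substitution; state before step 2: [])
step 2 (MUL): []
step 3 (PUSH -2): [-2]
step 4 (DROP): []
step 5 (PUSH -76): [-76]
step 6 (PUSH 26): [-76, 26]

[-76, 26]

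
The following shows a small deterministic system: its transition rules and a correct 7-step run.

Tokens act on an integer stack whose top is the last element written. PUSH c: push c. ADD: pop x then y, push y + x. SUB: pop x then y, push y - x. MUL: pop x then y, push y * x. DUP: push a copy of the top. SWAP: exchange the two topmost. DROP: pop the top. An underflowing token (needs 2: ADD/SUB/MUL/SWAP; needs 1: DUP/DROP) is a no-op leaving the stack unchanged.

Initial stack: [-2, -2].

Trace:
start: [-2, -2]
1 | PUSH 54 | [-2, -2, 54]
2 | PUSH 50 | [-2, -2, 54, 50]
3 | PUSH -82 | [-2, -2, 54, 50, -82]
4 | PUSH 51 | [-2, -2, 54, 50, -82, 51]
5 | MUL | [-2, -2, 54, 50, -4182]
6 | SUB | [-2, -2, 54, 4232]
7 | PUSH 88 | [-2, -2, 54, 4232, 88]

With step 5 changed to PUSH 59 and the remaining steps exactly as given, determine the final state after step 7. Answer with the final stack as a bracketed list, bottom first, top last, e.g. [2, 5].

(re-executing from step 5 with the substitution; state before step 5: [-2, -2, 54, 50, -82, 51])
5 | PUSH 59 | [-2, -2, 54, 50, -82, 51, 59]
6 | SUB | [-2, -2, 54, 50, -82, -8]
7 | PUSH 88 | [-2, -2, 54, 50, -82, -8, 88]

[-2, -2, 54, 50, -82, -8, 88]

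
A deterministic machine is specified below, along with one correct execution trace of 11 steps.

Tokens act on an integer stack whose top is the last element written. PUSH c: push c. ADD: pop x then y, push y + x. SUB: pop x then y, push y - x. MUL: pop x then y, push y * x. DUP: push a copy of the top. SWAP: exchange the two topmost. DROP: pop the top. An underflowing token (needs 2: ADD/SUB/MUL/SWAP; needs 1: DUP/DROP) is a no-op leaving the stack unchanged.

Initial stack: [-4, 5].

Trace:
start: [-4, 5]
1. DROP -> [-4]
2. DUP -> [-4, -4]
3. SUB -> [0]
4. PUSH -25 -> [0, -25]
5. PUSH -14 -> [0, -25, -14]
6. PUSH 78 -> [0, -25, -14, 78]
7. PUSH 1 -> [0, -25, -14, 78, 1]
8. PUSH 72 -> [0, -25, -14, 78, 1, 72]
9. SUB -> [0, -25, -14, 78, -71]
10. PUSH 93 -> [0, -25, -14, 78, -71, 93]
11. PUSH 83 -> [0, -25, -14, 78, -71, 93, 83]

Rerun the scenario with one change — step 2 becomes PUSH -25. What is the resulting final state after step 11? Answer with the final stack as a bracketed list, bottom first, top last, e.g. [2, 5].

[21, -25, -14, 78, -71, 93, 83]

(re-executing from step 2 with the substitution; state before step 2: [-4])
2. PUSH -25 -> [-4, -25]
3. SUB -> [21]
4. PUSH -25 -> [21, -25]
5. PUSH -14 -> [21, -25, -14]
6. PUSH 78 -> [21, -25, -14, 78]
7. PUSH 1 -> [21, -25, -14, 78, 1]
8. PUSH 72 -> [21, -25, -14, 78, 1, 72]
9. SUB -> [21, -25, -14, 78, -71]
10. PUSH 93 -> [21, -25, -14, 78, -71, 93]
11. PUSH 83 -> [21, -25, -14, 78, -71, 93, 83]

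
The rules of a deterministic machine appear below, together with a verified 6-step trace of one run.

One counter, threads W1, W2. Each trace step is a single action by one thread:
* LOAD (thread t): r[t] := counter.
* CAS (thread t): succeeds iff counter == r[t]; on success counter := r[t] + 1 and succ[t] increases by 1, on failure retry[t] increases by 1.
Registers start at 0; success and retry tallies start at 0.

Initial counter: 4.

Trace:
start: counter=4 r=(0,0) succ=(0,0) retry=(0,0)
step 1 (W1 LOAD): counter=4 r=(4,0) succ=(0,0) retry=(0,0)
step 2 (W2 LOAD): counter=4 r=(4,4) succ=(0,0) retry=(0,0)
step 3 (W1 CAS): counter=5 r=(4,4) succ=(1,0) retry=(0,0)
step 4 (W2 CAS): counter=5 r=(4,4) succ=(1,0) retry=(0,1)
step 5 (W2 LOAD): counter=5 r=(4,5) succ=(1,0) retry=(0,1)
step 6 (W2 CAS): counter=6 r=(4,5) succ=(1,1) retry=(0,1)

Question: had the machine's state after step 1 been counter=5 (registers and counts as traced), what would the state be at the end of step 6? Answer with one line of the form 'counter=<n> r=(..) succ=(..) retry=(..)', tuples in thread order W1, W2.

counter=7 r=(4,6) succ=(0,2) retry=(1,0)

state after step 1 := counter=5 r=(4,0) succ=(0,0) retry=(0,0)
step 2 (W2 LOAD): counter=5 r=(4,5) succ=(0,0) retry=(0,0)
step 3 (W1 CAS): counter=5 r=(4,5) succ=(0,0) retry=(1,0)
step 4 (W2 CAS): counter=6 r=(4,5) succ=(0,1) retry=(1,0)
step 5 (W2 LOAD): counter=6 r=(4,6) succ=(0,1) retry=(1,0)
step 6 (W2 CAS): counter=7 r=(4,6) succ=(0,2) retry=(1,0)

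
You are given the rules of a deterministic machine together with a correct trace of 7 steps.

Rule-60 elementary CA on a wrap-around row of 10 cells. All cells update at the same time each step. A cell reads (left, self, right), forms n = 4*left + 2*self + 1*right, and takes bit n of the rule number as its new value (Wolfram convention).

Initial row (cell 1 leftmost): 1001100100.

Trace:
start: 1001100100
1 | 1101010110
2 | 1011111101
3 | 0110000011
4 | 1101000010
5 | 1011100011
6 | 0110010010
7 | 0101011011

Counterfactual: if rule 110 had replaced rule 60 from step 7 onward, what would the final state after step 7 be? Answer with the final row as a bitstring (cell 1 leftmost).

(re-executing step 7 under rule 110; state before step 7: 0110010010)
7 | 1110110110

1110110110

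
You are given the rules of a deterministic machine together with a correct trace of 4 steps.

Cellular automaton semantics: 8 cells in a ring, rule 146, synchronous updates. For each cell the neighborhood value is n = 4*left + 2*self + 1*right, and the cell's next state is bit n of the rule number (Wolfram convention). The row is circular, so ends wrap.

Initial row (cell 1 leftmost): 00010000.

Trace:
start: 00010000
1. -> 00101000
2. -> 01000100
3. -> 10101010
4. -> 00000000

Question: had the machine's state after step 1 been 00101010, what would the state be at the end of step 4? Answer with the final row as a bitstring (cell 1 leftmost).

state after step 1 := 00101010
2. -> 01000001
3. -> 00100010
4. -> 01010101

01010101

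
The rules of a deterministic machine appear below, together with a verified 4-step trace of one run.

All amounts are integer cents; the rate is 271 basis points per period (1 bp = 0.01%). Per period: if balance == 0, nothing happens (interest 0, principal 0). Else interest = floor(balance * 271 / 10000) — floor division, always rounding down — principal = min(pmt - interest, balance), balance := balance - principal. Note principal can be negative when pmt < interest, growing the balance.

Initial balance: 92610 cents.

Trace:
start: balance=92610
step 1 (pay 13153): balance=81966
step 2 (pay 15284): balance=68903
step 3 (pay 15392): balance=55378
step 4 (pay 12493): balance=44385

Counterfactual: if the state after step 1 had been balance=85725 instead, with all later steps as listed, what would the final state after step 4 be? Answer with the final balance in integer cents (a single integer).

48458

state after step 1 := balance=85725
step 2 (pay 15284): balance=72764
step 3 (pay 15392): balance=59343
step 4 (pay 12493): balance=48458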